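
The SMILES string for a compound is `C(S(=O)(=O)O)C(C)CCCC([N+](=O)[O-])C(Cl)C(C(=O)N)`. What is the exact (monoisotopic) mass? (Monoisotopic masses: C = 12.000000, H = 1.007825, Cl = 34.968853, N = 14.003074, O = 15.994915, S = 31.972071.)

Atom tally by fragment:
  HO3SCH2 → C:1 H:3 S:1 O:3
  CH(CH3) → C:2 H:4
  CH2 → C:1 H:2
  CH2 → C:1 H:2
  CH2 → C:1 H:2
  CH(NO2) → C:1 H:1 N:1 O:2
  CH(Cl) → C:1 H:1 Cl:1
  CH2CONH2 → C:2 H:4 O:1 N:1
Element totals:
  C: 10
  H: 19
  Cl: 1
  N: 2
  O: 6
  S: 1
Molecular formula: C10H19ClN2O6S.
  M = 10(12.0) + 19(1.007825) + 34.968853 + 2(14.003074) + 6(15.994915) + 31.972071
    = 120.000000 + 19.148675 + 34.968853 + 28.006148 + 95.969490 + 31.972071 = 330.065237

330.0652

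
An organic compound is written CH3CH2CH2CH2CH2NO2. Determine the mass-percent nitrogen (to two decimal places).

Atom tally by fragment:
  CH3 → C:1 H:3
  CH2 → C:1 H:2
  CH2 → C:1 H:2
  CH2 → C:1 H:2
  CH2NO2 → C:1 H:2 N:1 O:2
Element totals:
  C: 5
  H: 11
  N: 1
  O: 2
Molecular formula: C5H11NO2.
Molar mass = 117.148 g/mol.
Mass from N: 1 × 14.007 = 14.007 g/mol.
%N = 14.007 / 117.148 × 100 = 11.96%.

11.96%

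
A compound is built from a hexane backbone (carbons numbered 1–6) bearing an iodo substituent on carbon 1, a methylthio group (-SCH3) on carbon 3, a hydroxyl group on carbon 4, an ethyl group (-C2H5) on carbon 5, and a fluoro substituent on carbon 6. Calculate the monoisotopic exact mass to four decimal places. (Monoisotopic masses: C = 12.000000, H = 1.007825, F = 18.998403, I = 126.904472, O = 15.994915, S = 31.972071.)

320.0107

Atom tally by fragment:
  ICH2 → C:1 H:2 I:1
  CH2 → C:1 H:2
  CH(SCH3) → C:2 H:4 S:1
  CH(OH) → C:1 H:2 O:1
  CH(C2H5) → C:3 H:6
  CH2F → C:1 H:2 F:1
Element totals:
  C: 9
  H: 18
  F: 1
  I: 1
  O: 1
  S: 1
Molecular formula: C9H18FIOS.
  M = 9(12.0) + 18(1.007825) + 18.998403 + 126.904472 + 15.994915 + 31.972071
    = 108.000000 + 18.140850 + 18.998403 + 126.904472 + 15.994915 + 31.972071 = 320.010711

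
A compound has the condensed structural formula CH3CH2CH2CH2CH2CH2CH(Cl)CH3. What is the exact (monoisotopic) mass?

Element totals:
  C: 8
  H: 17
  Cl: 1
Molecular formula: C8H17Cl.
  M = 8(12.0) + 17(1.007825) + 34.968853
    = 96.000000 + 17.133025 + 34.968853 = 148.101878

148.1019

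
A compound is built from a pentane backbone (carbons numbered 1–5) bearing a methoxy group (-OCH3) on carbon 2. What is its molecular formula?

Atom tally by fragment:
  CH3 → C:1 H:3
  CH(OCH3) → C:2 H:4 O:1
  CH2 → C:1 H:2
  CH2 → C:1 H:2
  CH3 → C:1 H:3
Element totals:
  C: 6
  H: 14
  O: 1

C6H14O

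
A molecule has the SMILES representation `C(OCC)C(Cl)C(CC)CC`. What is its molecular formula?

C9H19ClO

Atom tally by fragment:
  C2H5OCH2 → C:3 H:7 O:1
  CH(Cl) → C:1 H:1 Cl:1
  CH(C2H5) → C:3 H:6
  CH2 → C:1 H:2
  CH3 → C:1 H:3
Element totals:
  C: 9
  H: 19
  Cl: 1
  O: 1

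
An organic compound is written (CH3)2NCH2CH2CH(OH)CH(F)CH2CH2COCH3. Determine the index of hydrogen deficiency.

Atom tally by fragment:
  (CH3)2NCH2 → C:3 H:8 N:1
  CH2 → C:1 H:2
  CH(OH) → C:1 H:2 O:1
  CH(F) → C:1 H:1 F:1
  CH2 → C:1 H:2
  CH2COCH3 → C:3 H:5 O:1
Element totals:
  C: 10
  H: 20
  F: 1
  N: 1
  O: 2
Molecular formula: C10H20FNO2.
DoU = (2C + 2 + N − H − X) / 2 = (2·10 + 2 + 1 − 20 − 1) / 2 = 1.

1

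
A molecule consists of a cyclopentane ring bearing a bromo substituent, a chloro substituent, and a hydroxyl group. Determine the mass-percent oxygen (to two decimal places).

8.02%

Atom tally by fragment:
  cyclopentane ring core → C:5 H:10
  (− 3 ring H displaced by substituents)
  + Br → Br:1
  + Cl → Cl:1
  + OH → O:1 H:1
Element totals:
  C: 5
  H: 8
  Br: 1
  Cl: 1
  O: 1
Molecular formula: C5H8BrClO.
Molar mass = 199.472 g/mol.
Mass from O: 1 × 15.999 = 15.999 g/mol.
%O = 15.999 / 199.472 × 100 = 8.02%.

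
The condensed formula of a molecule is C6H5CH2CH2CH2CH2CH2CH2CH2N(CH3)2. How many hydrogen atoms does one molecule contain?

Atom tally by fragment:
  C6H5CH2 → C:7 H:7
  CH2 → C:1 H:2
  CH2 → C:1 H:2
  CH2 → C:1 H:2
  CH2 → C:1 H:2
  CH2 → C:1 H:2
  CH2N(CH3)2 → C:3 H:8 N:1
Element totals:
  C: 15
  H: 25
  N: 1

25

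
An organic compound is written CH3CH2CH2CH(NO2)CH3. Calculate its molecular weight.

Atom tally by fragment:
  CH3 → C:1 H:3
  CH2 → C:1 H:2
  CH2 → C:1 H:2
  CH(NO2) → C:1 H:1 N:1 O:2
  CH3 → C:1 H:3
Element totals:
  C: 5
  H: 11
  N: 1
  O: 2
Molecular formula: C5H11NO2.
  M = 5(12.011) + 11(1.008) + 14.007 + 2(15.999)
    = 60.055 + 11.088 + 14.007 + 31.998 = 117.148

117.15 g/mol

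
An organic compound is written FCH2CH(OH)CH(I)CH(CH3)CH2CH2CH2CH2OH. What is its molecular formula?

Atom tally by fragment:
  FCH2 → C:1 H:2 F:1
  CH(OH) → C:1 H:2 O:1
  CH(I) → C:1 H:1 I:1
  CH(CH3) → C:2 H:4
  CH2 → C:1 H:2
  CH2 → C:1 H:2
  CH2CH2OH → C:2 H:5 O:1
Element totals:
  C: 9
  H: 18
  F: 1
  I: 1
  O: 2

C9H18FIO2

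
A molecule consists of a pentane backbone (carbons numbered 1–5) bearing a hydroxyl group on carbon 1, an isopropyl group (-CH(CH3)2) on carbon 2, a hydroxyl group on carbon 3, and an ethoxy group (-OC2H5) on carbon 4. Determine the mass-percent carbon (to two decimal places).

63.12%

Atom tally by fragment:
  HOCH2 → C:1 H:3 O:1
  CH(CH(CH3)2) → C:4 H:8
  CH(OH) → C:1 H:2 O:1
  CH(OC2H5) → C:3 H:6 O:1
  CH3 → C:1 H:3
Element totals:
  C: 10
  H: 22
  O: 3
Molecular formula: C10H22O3.
Molar mass = 190.283 g/mol.
Mass from C: 10 × 12.011 = 120.110 g/mol.
%C = 120.110 / 190.283 × 100 = 63.12%.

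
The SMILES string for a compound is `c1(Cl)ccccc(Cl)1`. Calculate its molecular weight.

Atom tally by fragment:
  benzene ring core → C:6 H:6
  (− 2 ring H displaced by substituents)
  + Cl → Cl:1
  + Cl → Cl:1
Element totals:
  C: 6
  H: 4
  Cl: 2
Molecular formula: C6H4Cl2.
  M = 6(12.011) + 4(1.008) + 2(35.45)
    = 72.066 + 4.032 + 70.900 = 146.998

147.00 g/mol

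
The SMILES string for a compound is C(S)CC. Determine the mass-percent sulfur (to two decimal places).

Atom tally by fragment:
  HSCH2 → C:1 H:3 S:1
  CH2 → C:1 H:2
  CH3 → C:1 H:3
Element totals:
  C: 3
  H: 8
  S: 1
Molecular formula: C3H8S.
Molar mass = 76.157 g/mol.
Mass from S: 1 × 32.06 = 32.060 g/mol.
%S = 32.060 / 76.157 × 100 = 42.10%.

42.10%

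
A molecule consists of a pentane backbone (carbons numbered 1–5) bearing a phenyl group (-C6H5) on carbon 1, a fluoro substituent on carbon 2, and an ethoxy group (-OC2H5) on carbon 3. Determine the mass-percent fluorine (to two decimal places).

Atom tally by fragment:
  C6H5CH2 → C:7 H:7
  CH(F) → C:1 H:1 F:1
  CH(OC2H5) → C:3 H:6 O:1
  CH2 → C:1 H:2
  CH3 → C:1 H:3
Element totals:
  C: 13
  H: 19
  F: 1
  O: 1
Molecular formula: C13H19FO.
Molar mass = 210.292 g/mol.
Mass from F: 1 × 18.998 = 18.998 g/mol.
%F = 18.998 / 210.292 × 100 = 9.03%.

9.03%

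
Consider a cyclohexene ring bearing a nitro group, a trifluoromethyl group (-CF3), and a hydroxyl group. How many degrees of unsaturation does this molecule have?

Atom tally by fragment:
  cyclohexene ring core → C:6 H:10
  (− 3 ring H displaced by substituents)
  + NO2 → N:1 O:2
  + CF3 → C:1 F:3
  + OH → O:1 H:1
Element totals:
  C: 7
  H: 8
  F: 3
  N: 1
  O: 3
Molecular formula: C7H8F3NO3.
DoU = (2C + 2 + N − H − X) / 2 = (2·7 + 2 + 1 − 8 − 3) / 2 = 3.

3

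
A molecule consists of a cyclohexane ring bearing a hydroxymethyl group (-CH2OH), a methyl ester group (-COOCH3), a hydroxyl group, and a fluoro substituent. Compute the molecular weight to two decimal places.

Atom tally by fragment:
  cyclohexane ring core → C:6 H:12
  (− 4 ring H displaced by substituents)
  + CH2OH → C:1 H:3 O:1
  + COOCH3 → C:2 H:3 O:2
  + OH → O:1 H:1
  + F → F:1
Element totals:
  C: 9
  H: 15
  F: 1
  O: 4
Molecular formula: C9H15FO4.
  M = 9(12.011) + 15(1.008) + 18.998 + 4(15.999)
    = 108.099 + 15.120 + 18.998 + 63.996 = 206.213

206.21 g/mol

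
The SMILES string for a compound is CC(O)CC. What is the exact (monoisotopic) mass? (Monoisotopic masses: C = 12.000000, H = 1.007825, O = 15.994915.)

Atom tally by fragment:
  CH3 → C:1 H:3
  CH(OH) → C:1 H:2 O:1
  CH2 → C:1 H:2
  CH3 → C:1 H:3
Element totals:
  C: 4
  H: 10
  O: 1
Molecular formula: C4H10O.
  M = 4(12.0) + 10(1.007825) + 15.994915
    = 48.000000 + 10.078250 + 15.994915 = 74.073165

74.0732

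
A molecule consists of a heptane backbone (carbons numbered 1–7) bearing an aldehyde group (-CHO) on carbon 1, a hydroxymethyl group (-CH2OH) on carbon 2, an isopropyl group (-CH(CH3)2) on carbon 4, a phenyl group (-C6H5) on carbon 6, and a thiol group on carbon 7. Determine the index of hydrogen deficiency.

Atom tally by fragment:
  OHCCH2 → C:2 H:3 O:1
  CH(CH2OH) → C:2 H:4 O:1
  CH2 → C:1 H:2
  CH(CH(CH3)2) → C:4 H:8
  CH2 → C:1 H:2
  CH(C6H5) → C:7 H:6
  CH2SH → C:1 H:3 S:1
Element totals:
  C: 18
  H: 28
  O: 2
  S: 1
Molecular formula: C18H28O2S.
DoU = (2C + 2 + N − H − X) / 2 = (2·18 + 2 + 0 − 28 − 0) / 2 = 5.

5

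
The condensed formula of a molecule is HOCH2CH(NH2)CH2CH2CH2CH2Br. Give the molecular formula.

Element totals:
  C: 6
  H: 14
  Br: 1
  N: 1
  O: 1

C6H14BrNO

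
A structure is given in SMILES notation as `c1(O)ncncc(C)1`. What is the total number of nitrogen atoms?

Atom tally by fragment:
  pyrimidine ring core → C:4 H:4 N:2
  (− 2 ring H displaced by substituents)
  + OH → O:1 H:1
  + CH3 → C:1 H:3
Element totals:
  C: 5
  H: 6
  N: 2
  O: 1

2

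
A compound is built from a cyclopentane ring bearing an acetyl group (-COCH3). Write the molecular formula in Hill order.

Atom tally by fragment:
  cyclopentane ring core → C:5 H:10
  (− 1 ring H displaced by substituents)
  + COCH3 → C:2 H:3 O:1
Element totals:
  C: 7
  H: 12
  O: 1

C7H12O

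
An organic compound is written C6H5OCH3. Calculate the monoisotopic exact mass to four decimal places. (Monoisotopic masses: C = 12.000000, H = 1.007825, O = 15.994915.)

108.0575

Atom tally by fragment:
  benzene ring core → C:6 H:6
  (− 1 ring H displaced by substituents)
  + OCH3 → C:1 H:3 O:1
Element totals:
  C: 7
  H: 8
  O: 1
Molecular formula: C7H8O.
  M = 7(12.0) + 8(1.007825) + 15.994915
    = 84.000000 + 8.062600 + 15.994915 = 108.057515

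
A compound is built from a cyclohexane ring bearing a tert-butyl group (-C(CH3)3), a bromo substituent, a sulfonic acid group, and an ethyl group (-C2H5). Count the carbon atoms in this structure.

12

Atom tally by fragment:
  cyclohexane ring core → C:6 H:12
  (− 4 ring H displaced by substituents)
  + C(CH3)3 → C:4 H:9
  + Br → Br:1
  + SO3H → S:1 O:3 H:1
  + C2H5 → C:2 H:5
Element totals:
  C: 12
  H: 23
  Br: 1
  O: 3
  S: 1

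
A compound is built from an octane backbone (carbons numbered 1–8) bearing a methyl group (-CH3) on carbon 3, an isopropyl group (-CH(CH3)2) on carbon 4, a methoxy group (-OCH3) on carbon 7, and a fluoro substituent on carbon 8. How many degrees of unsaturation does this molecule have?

Atom tally by fragment:
  CH3 → C:1 H:3
  CH2 → C:1 H:2
  CH(CH3) → C:2 H:4
  CH(CH(CH3)2) → C:4 H:8
  CH2 → C:1 H:2
  CH2 → C:1 H:2
  CH(OCH3) → C:2 H:4 O:1
  CH2F → C:1 H:2 F:1
Element totals:
  C: 13
  H: 27
  F: 1
  O: 1
Molecular formula: C13H27FO.
DoU = (2C + 2 + N − H − X) / 2 = (2·13 + 2 + 0 − 27 − 1) / 2 = 0.

0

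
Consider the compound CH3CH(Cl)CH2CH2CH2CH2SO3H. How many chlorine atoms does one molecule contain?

1

Atom tally by fragment:
  CH3 → C:1 H:3
  CH(Cl) → C:1 H:1 Cl:1
  CH2 → C:1 H:2
  CH2 → C:1 H:2
  CH2 → C:1 H:2
  CH2SO3H → C:1 H:3 S:1 O:3
Element totals:
  C: 6
  H: 13
  Cl: 1
  O: 3
  S: 1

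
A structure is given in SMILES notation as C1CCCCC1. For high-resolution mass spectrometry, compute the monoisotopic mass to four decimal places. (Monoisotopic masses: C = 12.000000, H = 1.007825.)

84.0939

Atom tally by fragment:
  cyclohexane ring core → C:6 H:12
Element totals:
  C: 6
  H: 12
Molecular formula: C6H12.
  M = 6(12.0) + 12(1.007825)
    = 72.000000 + 12.093900 = 84.093900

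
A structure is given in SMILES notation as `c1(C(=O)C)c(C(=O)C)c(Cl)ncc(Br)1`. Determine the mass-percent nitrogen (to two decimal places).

Atom tally by fragment:
  pyridine ring core → C:5 H:5 N:1
  (− 4 ring H displaced by substituents)
  + COCH3 → C:2 H:3 O:1
  + COCH3 → C:2 H:3 O:1
  + Cl → Cl:1
  + Br → Br:1
Element totals:
  C: 9
  H: 7
  Br: 1
  Cl: 1
  N: 1
  O: 2
Molecular formula: C9H7BrClNO2.
Molar mass = 276.514 g/mol.
Mass from N: 1 × 14.007 = 14.007 g/mol.
%N = 14.007 / 276.514 × 100 = 5.07%.

5.07%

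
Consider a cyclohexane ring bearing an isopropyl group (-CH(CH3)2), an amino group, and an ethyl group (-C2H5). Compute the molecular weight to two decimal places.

169.31 g/mol

Atom tally by fragment:
  cyclohexane ring core → C:6 H:12
  (− 3 ring H displaced by substituents)
  + CH(CH3)2 → C:3 H:7
  + NH2 → N:1 H:2
  + C2H5 → C:2 H:5
Element totals:
  C: 11
  H: 23
  N: 1
Molecular formula: C11H23N.
  M = 11(12.011) + 23(1.008) + 14.007
    = 132.121 + 23.184 + 14.007 = 169.312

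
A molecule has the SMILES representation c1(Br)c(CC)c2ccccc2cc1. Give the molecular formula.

Atom tally by fragment:
  naphthalene ring system core → C:10 H:8
  (− 2 ring H displaced by substituents)
  + Br → Br:1
  + C2H5 → C:2 H:5
Element totals:
  C: 12
  H: 11
  Br: 1

C12H11Br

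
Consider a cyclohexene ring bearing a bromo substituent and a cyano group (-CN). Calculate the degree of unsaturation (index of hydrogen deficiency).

Atom tally by fragment:
  cyclohexene ring core → C:6 H:10
  (− 2 ring H displaced by substituents)
  + Br → Br:1
  + CN → C:1 N:1
Element totals:
  C: 7
  H: 8
  Br: 1
  N: 1
Molecular formula: C7H8BrN.
DoU = (2C + 2 + N − H − X) / 2 = (2·7 + 2 + 1 − 8 − 1) / 2 = 4.

4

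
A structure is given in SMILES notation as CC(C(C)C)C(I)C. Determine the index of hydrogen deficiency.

0

Atom tally by fragment:
  CH3 → C:1 H:3
  CH(CH(CH3)2) → C:4 H:8
  CH(I) → C:1 H:1 I:1
  CH3 → C:1 H:3
Element totals:
  C: 7
  H: 15
  I: 1
Molecular formula: C7H15I.
DoU = (2C + 2 + N − H − X) / 2 = (2·7 + 2 + 0 − 15 − 1) / 2 = 0.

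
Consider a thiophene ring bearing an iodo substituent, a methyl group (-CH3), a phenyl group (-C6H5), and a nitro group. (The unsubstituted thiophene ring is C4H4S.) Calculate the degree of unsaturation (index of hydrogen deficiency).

Atom tally by fragment:
  thiophene ring core → C:4 H:4 S:1
  (− 4 ring H displaced by substituents)
  + I → I:1
  + CH3 → C:1 H:3
  + C6H5 → C:6 H:5
  + NO2 → N:1 O:2
Element totals:
  C: 11
  H: 8
  I: 1
  N: 1
  O: 2
  S: 1
Molecular formula: C11H8INO2S.
DoU = (2C + 2 + N − H − X) / 2 = (2·11 + 2 + 1 − 8 − 1) / 2 = 8.

8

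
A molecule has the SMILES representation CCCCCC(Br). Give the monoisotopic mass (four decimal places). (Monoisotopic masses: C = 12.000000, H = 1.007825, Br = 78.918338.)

Atom tally by fragment:
  CH3 → C:1 H:3
  CH2 → C:1 H:2
  CH2 → C:1 H:2
  CH2 → C:1 H:2
  CH2 → C:1 H:2
  CH2Br → C:1 H:2 Br:1
Element totals:
  C: 6
  H: 13
  Br: 1
Molecular formula: C6H13Br.
  M = 6(12.0) + 13(1.007825) + 78.918338
    = 72.000000 + 13.101725 + 78.918338 = 164.020063

164.0201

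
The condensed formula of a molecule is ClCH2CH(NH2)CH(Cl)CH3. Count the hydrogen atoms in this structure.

Atom tally by fragment:
  ClCH2 → C:1 H:2 Cl:1
  CH(NH2) → C:1 H:3 N:1
  CH(Cl) → C:1 H:1 Cl:1
  CH3 → C:1 H:3
Element totals:
  C: 4
  H: 9
  Cl: 2
  N: 1

9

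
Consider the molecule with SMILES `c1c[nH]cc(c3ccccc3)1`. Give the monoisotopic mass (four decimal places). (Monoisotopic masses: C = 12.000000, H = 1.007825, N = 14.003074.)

Atom tally by fragment:
  pyrrole ring core → C:4 H:5 N:1
  (− 1 ring H displaced by substituents)
  + C6H5 → C:6 H:5
Element totals:
  C: 10
  H: 9
  N: 1
Molecular formula: C10H9N.
  M = 10(12.0) + 9(1.007825) + 14.003074
    = 120.000000 + 9.070425 + 14.003074 = 143.073499

143.0735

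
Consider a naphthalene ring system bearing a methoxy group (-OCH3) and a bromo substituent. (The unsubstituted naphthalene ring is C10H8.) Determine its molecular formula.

Atom tally by fragment:
  naphthalene ring system core → C:10 H:8
  (− 2 ring H displaced by substituents)
  + OCH3 → C:1 H:3 O:1
  + Br → Br:1
Element totals:
  C: 11
  H: 9
  Br: 1
  O: 1

C11H9BrO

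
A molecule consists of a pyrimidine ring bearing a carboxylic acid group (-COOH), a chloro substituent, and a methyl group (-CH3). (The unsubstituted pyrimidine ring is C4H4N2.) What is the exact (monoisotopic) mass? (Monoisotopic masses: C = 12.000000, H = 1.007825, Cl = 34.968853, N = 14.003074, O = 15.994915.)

172.0040

Atom tally by fragment:
  pyrimidine ring core → C:4 H:4 N:2
  (− 3 ring H displaced by substituents)
  + COOH → C:1 H:1 O:2
  + Cl → Cl:1
  + CH3 → C:1 H:3
Element totals:
  C: 6
  H: 5
  Cl: 1
  N: 2
  O: 2
Molecular formula: C6H5ClN2O2.
  M = 6(12.0) + 5(1.007825) + 34.968853 + 2(14.003074) + 2(15.994915)
    = 72.000000 + 5.039125 + 34.968853 + 28.006148 + 31.989830 = 172.003956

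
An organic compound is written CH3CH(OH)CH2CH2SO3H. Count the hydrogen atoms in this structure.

Atom tally by fragment:
  CH3 → C:1 H:3
  CH(OH) → C:1 H:2 O:1
  CH2 → C:1 H:2
  CH2SO3H → C:1 H:3 S:1 O:3
Element totals:
  C: 4
  H: 10
  O: 4
  S: 1

10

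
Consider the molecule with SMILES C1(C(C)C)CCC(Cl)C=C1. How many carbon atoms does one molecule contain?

9

Atom tally by fragment:
  cyclohexene ring core → C:6 H:10
  (− 2 ring H displaced by substituents)
  + CH(CH3)2 → C:3 H:7
  + Cl → Cl:1
Element totals:
  C: 9
  H: 15
  Cl: 1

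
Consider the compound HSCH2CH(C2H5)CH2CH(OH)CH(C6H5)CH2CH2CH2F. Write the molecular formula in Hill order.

C16H25FOS

Element totals:
  C: 16
  H: 25
  F: 1
  O: 1
  S: 1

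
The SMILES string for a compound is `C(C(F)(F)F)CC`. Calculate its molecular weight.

112.09 g/mol

Atom tally by fragment:
  F3CCH2 → C:2 H:2 F:3
  CH2 → C:1 H:2
  CH3 → C:1 H:3
Element totals:
  C: 4
  H: 7
  F: 3
Molecular formula: C4H7F3.
  M = 4(12.011) + 7(1.008) + 3(18.998)
    = 48.044 + 7.056 + 56.994 = 112.094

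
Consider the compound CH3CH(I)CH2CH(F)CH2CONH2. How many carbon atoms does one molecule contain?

Atom tally by fragment:
  CH3 → C:1 H:3
  CH(I) → C:1 H:1 I:1
  CH2 → C:1 H:2
  CH(F) → C:1 H:1 F:1
  CH2CONH2 → C:2 H:4 O:1 N:1
Element totals:
  C: 6
  H: 11
  F: 1
  I: 1
  N: 1
  O: 1

6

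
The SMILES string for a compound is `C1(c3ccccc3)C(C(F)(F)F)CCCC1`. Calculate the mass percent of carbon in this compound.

Atom tally by fragment:
  cyclohexane ring core → C:6 H:12
  (− 2 ring H displaced by substituents)
  + C6H5 → C:6 H:5
  + CF3 → C:1 F:3
Element totals:
  C: 13
  H: 15
  F: 3
Molecular formula: C13H15F3.
Molar mass = 228.257 g/mol.
Mass from C: 13 × 12.011 = 156.143 g/mol.
%C = 156.143 / 228.257 × 100 = 68.41%.

68.41%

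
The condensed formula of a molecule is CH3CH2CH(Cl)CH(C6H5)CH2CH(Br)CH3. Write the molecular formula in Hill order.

Atom tally by fragment:
  CH3 → C:1 H:3
  CH2 → C:1 H:2
  CH(Cl) → C:1 H:1 Cl:1
  CH(C6H5) → C:7 H:6
  CH2 → C:1 H:2
  CH(Br) → C:1 H:1 Br:1
  CH3 → C:1 H:3
Element totals:
  C: 13
  H: 18
  Br: 1
  Cl: 1

C13H18BrCl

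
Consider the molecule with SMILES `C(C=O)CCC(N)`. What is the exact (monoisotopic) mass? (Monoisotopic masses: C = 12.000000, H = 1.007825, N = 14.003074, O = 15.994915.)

Atom tally by fragment:
  OHCCH2 → C:2 H:3 O:1
  CH2 → C:1 H:2
  CH2 → C:1 H:2
  CH2NH2 → C:1 H:4 N:1
Element totals:
  C: 5
  H: 11
  N: 1
  O: 1
Molecular formula: C5H11NO.
  M = 5(12.0) + 11(1.007825) + 14.003074 + 15.994915
    = 60.000000 + 11.086075 + 14.003074 + 15.994915 = 101.084064

101.0841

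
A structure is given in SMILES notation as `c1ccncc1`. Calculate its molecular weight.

Atom tally by fragment:
  pyridine ring core → C:5 H:5 N:1
Element totals:
  C: 5
  H: 5
  N: 1
Molecular formula: C5H5N.
  M = 5(12.011) + 5(1.008) + 14.007
    = 60.055 + 5.040 + 14.007 = 79.102

79.10 g/mol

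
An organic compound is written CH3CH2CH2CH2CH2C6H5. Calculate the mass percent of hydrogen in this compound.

Atom tally by fragment:
  CH3 → C:1 H:3
  CH2 → C:1 H:2
  CH2 → C:1 H:2
  CH2 → C:1 H:2
  CH2C6H5 → C:7 H:7
Element totals:
  C: 11
  H: 16
Molecular formula: C11H16.
Molar mass = 148.249 g/mol.
Mass from H: 16 × 1.008 = 16.128 g/mol.
%H = 16.128 / 148.249 × 100 = 10.88%.

10.88%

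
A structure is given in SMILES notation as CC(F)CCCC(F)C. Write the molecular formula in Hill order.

Atom tally by fragment:
  CH3 → C:1 H:3
  CH(F) → C:1 H:1 F:1
  CH2 → C:1 H:2
  CH2 → C:1 H:2
  CH2 → C:1 H:2
  CH(F) → C:1 H:1 F:1
  CH3 → C:1 H:3
Element totals:
  C: 7
  H: 14
  F: 2

C7H14F2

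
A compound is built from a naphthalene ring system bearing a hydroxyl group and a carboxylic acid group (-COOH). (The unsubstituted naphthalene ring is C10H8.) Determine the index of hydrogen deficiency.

Atom tally by fragment:
  naphthalene ring system core → C:10 H:8
  (− 2 ring H displaced by substituents)
  + OH → O:1 H:1
  + COOH → C:1 H:1 O:2
Element totals:
  C: 11
  H: 8
  O: 3
Molecular formula: C11H8O3.
DoU = (2C + 2 + N − H − X) / 2 = (2·11 + 2 + 0 − 8 − 0) / 2 = 8.

8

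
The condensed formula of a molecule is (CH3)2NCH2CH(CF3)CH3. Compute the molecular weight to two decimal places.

155.16 g/mol

Element totals:
  C: 6
  H: 12
  F: 3
  N: 1
Molecular formula: C6H12F3N.
  M = 6(12.011) + 12(1.008) + 3(18.998) + 14.007
    = 72.066 + 12.096 + 56.994 + 14.007 = 155.163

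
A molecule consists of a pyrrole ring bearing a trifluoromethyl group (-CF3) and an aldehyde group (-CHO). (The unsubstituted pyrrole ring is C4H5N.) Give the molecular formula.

C6H4F3NO

Atom tally by fragment:
  pyrrole ring core → C:4 H:5 N:1
  (− 2 ring H displaced by substituents)
  + CF3 → C:1 F:3
  + CHO → C:1 H:1 O:1
Element totals:
  C: 6
  H: 4
  F: 3
  N: 1
  O: 1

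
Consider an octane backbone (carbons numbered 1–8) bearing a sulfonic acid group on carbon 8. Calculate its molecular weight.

194.29 g/mol

Atom tally by fragment:
  CH3 → C:1 H:3
  CH2 → C:1 H:2
  CH2 → C:1 H:2
  CH2 → C:1 H:2
  CH2 → C:1 H:2
  CH2 → C:1 H:2
  CH2 → C:1 H:2
  CH2SO3H → C:1 H:3 S:1 O:3
Element totals:
  C: 8
  H: 18
  O: 3
  S: 1
Molecular formula: C8H18O3S.
  M = 8(12.011) + 18(1.008) + 3(15.999) + 32.06
    = 96.088 + 18.144 + 47.997 + 32.060 = 194.289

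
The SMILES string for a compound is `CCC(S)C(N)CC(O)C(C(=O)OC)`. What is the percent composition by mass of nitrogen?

6.33%

Atom tally by fragment:
  CH3 → C:1 H:3
  CH2 → C:1 H:2
  CH(SH) → C:1 H:2 S:1
  CH(NH2) → C:1 H:3 N:1
  CH2 → C:1 H:2
  CH(OH) → C:1 H:2 O:1
  CH2COOCH3 → C:3 H:5 O:2
Element totals:
  C: 9
  H: 19
  N: 1
  O: 3
  S: 1
Molecular formula: C9H19NO3S.
Molar mass = 221.315 g/mol.
Mass from N: 1 × 14.007 = 14.007 g/mol.
%N = 14.007 / 221.315 × 100 = 6.33%.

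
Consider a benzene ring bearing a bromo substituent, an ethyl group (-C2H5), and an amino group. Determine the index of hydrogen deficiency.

Atom tally by fragment:
  benzene ring core → C:6 H:6
  (− 3 ring H displaced by substituents)
  + Br → Br:1
  + C2H5 → C:2 H:5
  + NH2 → N:1 H:2
Element totals:
  C: 8
  H: 10
  Br: 1
  N: 1
Molecular formula: C8H10BrN.
DoU = (2C + 2 + N − H − X) / 2 = (2·8 + 2 + 1 − 10 − 1) / 2 = 4.

4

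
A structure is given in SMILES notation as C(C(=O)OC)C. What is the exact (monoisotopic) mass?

88.0524

Atom tally by fragment:
  CH3OOCCH2 → C:3 H:5 O:2
  CH3 → C:1 H:3
Element totals:
  C: 4
  H: 8
  O: 2
Molecular formula: C4H8O2.
  M = 4(12.0) + 8(1.007825) + 2(15.994915)
    = 48.000000 + 8.062600 + 31.989830 = 88.052430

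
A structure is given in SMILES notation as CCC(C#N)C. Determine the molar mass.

Atom tally by fragment:
  CH3 → C:1 H:3
  CH2 → C:1 H:2
  CH(CN) → C:2 H:1 N:1
  CH3 → C:1 H:3
Element totals:
  C: 5
  H: 9
  N: 1
Molecular formula: C5H9N.
  M = 5(12.011) + 9(1.008) + 14.007
    = 60.055 + 9.072 + 14.007 = 83.134

83.13 g/mol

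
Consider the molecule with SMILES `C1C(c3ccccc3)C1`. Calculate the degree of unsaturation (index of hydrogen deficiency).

5

Atom tally by fragment:
  cyclopropane ring core → C:3 H:6
  (− 1 ring H displaced by substituents)
  + C6H5 → C:6 H:5
Element totals:
  C: 9
  H: 10
Molecular formula: C9H10.
DoU = (2C + 2 + N − H − X) / 2 = (2·9 + 2 + 0 − 10 − 0) / 2 = 5.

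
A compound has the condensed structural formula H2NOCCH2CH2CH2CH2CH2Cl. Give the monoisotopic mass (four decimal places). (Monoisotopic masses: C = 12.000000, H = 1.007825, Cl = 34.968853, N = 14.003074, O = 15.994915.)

Element totals:
  C: 6
  H: 12
  Cl: 1
  N: 1
  O: 1
Molecular formula: C6H12ClNO.
  M = 6(12.0) + 12(1.007825) + 34.968853 + 14.003074 + 15.994915
    = 72.000000 + 12.093900 + 34.968853 + 14.003074 + 15.994915 = 149.060742

149.0607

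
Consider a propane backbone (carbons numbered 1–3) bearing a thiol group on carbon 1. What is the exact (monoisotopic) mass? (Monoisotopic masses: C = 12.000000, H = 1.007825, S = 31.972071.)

76.0347

Atom tally by fragment:
  HSCH2 → C:1 H:3 S:1
  CH2 → C:1 H:2
  CH3 → C:1 H:3
Element totals:
  C: 3
  H: 8
  S: 1
Molecular formula: C3H8S.
  M = 3(12.0) + 8(1.007825) + 31.972071
    = 36.000000 + 8.062600 + 31.972071 = 76.034671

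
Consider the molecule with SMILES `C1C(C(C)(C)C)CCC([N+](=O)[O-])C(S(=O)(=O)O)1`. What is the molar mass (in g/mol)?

Atom tally by fragment:
  cyclohexane ring core → C:6 H:12
  (− 3 ring H displaced by substituents)
  + C(CH3)3 → C:4 H:9
  + NO2 → N:1 O:2
  + SO3H → S:1 O:3 H:1
Element totals:
  C: 10
  H: 19
  N: 1
  O: 5
  S: 1
Molecular formula: C10H19NO5S.
  M = 10(12.011) + 19(1.008) + 14.007 + 5(15.999) + 32.06
    = 120.110 + 19.152 + 14.007 + 79.995 + 32.060 = 265.324

265.32 g/mol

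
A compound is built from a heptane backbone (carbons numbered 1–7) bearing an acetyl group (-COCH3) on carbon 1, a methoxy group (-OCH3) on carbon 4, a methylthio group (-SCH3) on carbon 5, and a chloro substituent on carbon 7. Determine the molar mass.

252.80 g/mol

Atom tally by fragment:
  CH3COCH2 → C:3 H:5 O:1
  CH2 → C:1 H:2
  CH2 → C:1 H:2
  CH(OCH3) → C:2 H:4 O:1
  CH(SCH3) → C:2 H:4 S:1
  CH2 → C:1 H:2
  CH2Cl → C:1 H:2 Cl:1
Element totals:
  C: 11
  H: 21
  Cl: 1
  O: 2
  S: 1
Molecular formula: C11H21ClO2S.
  M = 11(12.011) + 21(1.008) + 35.45 + 2(15.999) + 32.06
    = 132.121 + 21.168 + 35.450 + 31.998 + 32.060 = 252.797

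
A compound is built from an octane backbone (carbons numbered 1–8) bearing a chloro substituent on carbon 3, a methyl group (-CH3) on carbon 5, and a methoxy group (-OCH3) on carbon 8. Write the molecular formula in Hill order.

Atom tally by fragment:
  CH3 → C:1 H:3
  CH2 → C:1 H:2
  CH(Cl) → C:1 H:1 Cl:1
  CH2 → C:1 H:2
  CH(CH3) → C:2 H:4
  CH2 → C:1 H:2
  CH2 → C:1 H:2
  CH2OCH3 → C:2 H:5 O:1
Element totals:
  C: 10
  H: 21
  Cl: 1
  O: 1

C10H21ClO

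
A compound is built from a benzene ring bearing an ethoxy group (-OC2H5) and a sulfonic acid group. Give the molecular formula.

Atom tally by fragment:
  benzene ring core → C:6 H:6
  (− 2 ring H displaced by substituents)
  + OC2H5 → C:2 H:5 O:1
  + SO3H → S:1 O:3 H:1
Element totals:
  C: 8
  H: 10
  O: 4
  S: 1

C8H10O4S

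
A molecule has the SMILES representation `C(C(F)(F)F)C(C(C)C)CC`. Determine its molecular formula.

Atom tally by fragment:
  F3CCH2 → C:2 H:2 F:3
  CH(CH(CH3)2) → C:4 H:8
  CH2 → C:1 H:2
  CH3 → C:1 H:3
Element totals:
  C: 8
  H: 15
  F: 3

C8H15F3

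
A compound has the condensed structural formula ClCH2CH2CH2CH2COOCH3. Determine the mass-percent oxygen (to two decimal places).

21.25%

Element totals:
  C: 6
  H: 11
  Cl: 1
  O: 2
Molecular formula: C6H11ClO2.
Molar mass = 150.602 g/mol.
Mass from O: 2 × 15.999 = 31.998 g/mol.
%O = 31.998 / 150.602 × 100 = 21.25%.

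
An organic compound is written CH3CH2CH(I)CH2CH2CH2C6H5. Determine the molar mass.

Element totals:
  C: 12
  H: 17
  I: 1
Molecular formula: C12H17I.
  M = 12(12.011) + 17(1.008) + 126.904
    = 144.132 + 17.136 + 126.904 = 288.172

288.17 g/mol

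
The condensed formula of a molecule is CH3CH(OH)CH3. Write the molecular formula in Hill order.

C3H8O

Atom tally by fragment:
  CH3 → C:1 H:3
  CH(OH) → C:1 H:2 O:1
  CH3 → C:1 H:3
Element totals:
  C: 3
  H: 8
  O: 1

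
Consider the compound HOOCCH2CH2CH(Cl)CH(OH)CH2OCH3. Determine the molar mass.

196.63 g/mol

Element totals:
  C: 7
  H: 13
  Cl: 1
  O: 4
Molecular formula: C7H13ClO4.
  M = 7(12.011) + 13(1.008) + 35.45 + 4(15.999)
    = 84.077 + 13.104 + 35.450 + 63.996 = 196.627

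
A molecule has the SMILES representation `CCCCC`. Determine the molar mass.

Atom tally by fragment:
  CH3 → C:1 H:3
  CH2 → C:1 H:2
  CH2 → C:1 H:2
  CH2 → C:1 H:2
  CH3 → C:1 H:3
Element totals:
  C: 5
  H: 12
Molecular formula: C5H12.
  M = 5(12.011) + 12(1.008)
    = 60.055 + 12.096 = 72.151

72.15 g/mol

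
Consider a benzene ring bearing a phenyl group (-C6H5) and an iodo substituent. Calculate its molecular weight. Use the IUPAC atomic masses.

280.11 g/mol

Atom tally by fragment:
  benzene ring core → C:6 H:6
  (− 2 ring H displaced by substituents)
  + C6H5 → C:6 H:5
  + I → I:1
Element totals:
  C: 12
  H: 9
  I: 1
Molecular formula: C12H9I.
  M = 12(12.011) + 9(1.008) + 126.904
    = 144.132 + 9.072 + 126.904 = 280.108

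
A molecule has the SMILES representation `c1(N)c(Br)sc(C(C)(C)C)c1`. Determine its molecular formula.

C8H12BrNS

Atom tally by fragment:
  thiophene ring core → C:4 H:4 S:1
  (− 3 ring H displaced by substituents)
  + NH2 → N:1 H:2
  + Br → Br:1
  + C(CH3)3 → C:4 H:9
Element totals:
  C: 8
  H: 12
  Br: 1
  N: 1
  S: 1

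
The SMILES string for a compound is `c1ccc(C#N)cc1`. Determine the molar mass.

103.12 g/mol

Atom tally by fragment:
  benzene ring core → C:6 H:6
  (− 1 ring H displaced by substituents)
  + CN → C:1 N:1
Element totals:
  C: 7
  H: 5
  N: 1
Molecular formula: C7H5N.
  M = 7(12.011) + 5(1.008) + 14.007
    = 84.077 + 5.040 + 14.007 = 103.124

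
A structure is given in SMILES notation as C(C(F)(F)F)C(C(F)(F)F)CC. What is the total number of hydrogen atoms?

8

Atom tally by fragment:
  F3CCH2 → C:2 H:2 F:3
  CH(CF3) → C:2 H:1 F:3
  CH2 → C:1 H:2
  CH3 → C:1 H:3
Element totals:
  C: 6
  H: 8
  F: 6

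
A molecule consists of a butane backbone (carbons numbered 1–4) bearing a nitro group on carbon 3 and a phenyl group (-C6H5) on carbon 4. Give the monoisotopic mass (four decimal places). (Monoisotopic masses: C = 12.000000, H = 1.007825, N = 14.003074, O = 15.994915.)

Atom tally by fragment:
  CH3 → C:1 H:3
  CH2 → C:1 H:2
  CH(NO2) → C:1 H:1 N:1 O:2
  CH2C6H5 → C:7 H:7
Element totals:
  C: 10
  H: 13
  N: 1
  O: 2
Molecular formula: C10H13NO2.
  M = 10(12.0) + 13(1.007825) + 14.003074 + 2(15.994915)
    = 120.000000 + 13.101725 + 14.003074 + 31.989830 = 179.094629

179.0946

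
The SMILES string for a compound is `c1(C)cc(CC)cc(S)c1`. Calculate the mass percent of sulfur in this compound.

21.06%

Atom tally by fragment:
  benzene ring core → C:6 H:6
  (− 3 ring H displaced by substituents)
  + CH3 → C:1 H:3
  + C2H5 → C:2 H:5
  + SH → S:1 H:1
Element totals:
  C: 9
  H: 12
  S: 1
Molecular formula: C9H12S.
Molar mass = 152.255 g/mol.
Mass from S: 1 × 32.06 = 32.060 g/mol.
%S = 32.060 / 152.255 × 100 = 21.06%.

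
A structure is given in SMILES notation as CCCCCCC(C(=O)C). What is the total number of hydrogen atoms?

18

Atom tally by fragment:
  CH3 → C:1 H:3
  CH2 → C:1 H:2
  CH2 → C:1 H:2
  CH2 → C:1 H:2
  CH2 → C:1 H:2
  CH2 → C:1 H:2
  CH2COCH3 → C:3 H:5 O:1
Element totals:
  C: 9
  H: 18
  O: 1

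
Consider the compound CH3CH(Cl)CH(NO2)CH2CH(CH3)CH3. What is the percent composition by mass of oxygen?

Atom tally by fragment:
  CH3 → C:1 H:3
  CH(Cl) → C:1 H:1 Cl:1
  CH(NO2) → C:1 H:1 N:1 O:2
  CH2 → C:1 H:2
  CH(CH3) → C:2 H:4
  CH3 → C:1 H:3
Element totals:
  C: 7
  H: 14
  Cl: 1
  N: 1
  O: 2
Molecular formula: C7H14ClNO2.
Molar mass = 179.644 g/mol.
Mass from O: 2 × 15.999 = 31.998 g/mol.
%O = 31.998 / 179.644 × 100 = 17.81%.

17.81%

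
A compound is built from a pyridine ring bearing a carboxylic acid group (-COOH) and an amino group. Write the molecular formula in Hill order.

Atom tally by fragment:
  pyridine ring core → C:5 H:5 N:1
  (− 2 ring H displaced by substituents)
  + COOH → C:1 H:1 O:2
  + NH2 → N:1 H:2
Element totals:
  C: 6
  H: 6
  N: 2
  O: 2

C6H6N2O2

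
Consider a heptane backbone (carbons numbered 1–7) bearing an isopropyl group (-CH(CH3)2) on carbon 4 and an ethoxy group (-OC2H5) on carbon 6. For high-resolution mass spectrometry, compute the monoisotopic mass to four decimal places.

186.1984

Atom tally by fragment:
  CH3 → C:1 H:3
  CH2 → C:1 H:2
  CH2 → C:1 H:2
  CH(CH(CH3)2) → C:4 H:8
  CH2 → C:1 H:2
  CH(OC2H5) → C:3 H:6 O:1
  CH3 → C:1 H:3
Element totals:
  C: 12
  H: 26
  O: 1
Molecular formula: C12H26O.
  M = 12(12.0) + 26(1.007825) + 15.994915
    = 144.000000 + 26.203450 + 15.994915 = 186.198365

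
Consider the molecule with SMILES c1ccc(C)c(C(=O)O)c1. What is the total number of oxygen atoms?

2

Atom tally by fragment:
  benzene ring core → C:6 H:6
  (− 2 ring H displaced by substituents)
  + CH3 → C:1 H:3
  + COOH → C:1 H:1 O:2
Element totals:
  C: 8
  H: 8
  O: 2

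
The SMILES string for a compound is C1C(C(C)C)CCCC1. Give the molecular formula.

C9H18

Atom tally by fragment:
  cyclohexane ring core → C:6 H:12
  (− 1 ring H displaced by substituents)
  + CH(CH3)2 → C:3 H:7
Element totals:
  C: 9
  H: 18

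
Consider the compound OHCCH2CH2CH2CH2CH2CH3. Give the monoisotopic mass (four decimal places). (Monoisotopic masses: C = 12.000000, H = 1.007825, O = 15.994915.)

114.1045

Element totals:
  C: 7
  H: 14
  O: 1
Molecular formula: C7H14O.
  M = 7(12.0) + 14(1.007825) + 15.994915
    = 84.000000 + 14.109550 + 15.994915 = 114.104465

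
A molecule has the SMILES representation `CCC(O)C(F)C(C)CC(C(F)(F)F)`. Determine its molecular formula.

C9H16F4O

Atom tally by fragment:
  CH3 → C:1 H:3
  CH2 → C:1 H:2
  CH(OH) → C:1 H:2 O:1
  CH(F) → C:1 H:1 F:1
  CH(CH3) → C:2 H:4
  CH2 → C:1 H:2
  CH2CF3 → C:2 H:2 F:3
Element totals:
  C: 9
  H: 16
  F: 4
  O: 1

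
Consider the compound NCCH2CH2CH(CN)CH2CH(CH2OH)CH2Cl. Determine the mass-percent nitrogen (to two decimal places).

13.96%

Element totals:
  C: 9
  H: 13
  Cl: 1
  N: 2
  O: 1
Molecular formula: C9H13ClN2O.
Molar mass = 200.666 g/mol.
Mass from N: 2 × 14.007 = 28.014 g/mol.
%N = 28.014 / 200.666 × 100 = 13.96%.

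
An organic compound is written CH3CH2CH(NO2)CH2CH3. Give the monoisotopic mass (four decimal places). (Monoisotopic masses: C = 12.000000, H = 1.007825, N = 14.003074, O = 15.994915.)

Element totals:
  C: 5
  H: 11
  N: 1
  O: 2
Molecular formula: C5H11NO2.
  M = 5(12.0) + 11(1.007825) + 14.003074 + 2(15.994915)
    = 60.000000 + 11.086075 + 14.003074 + 31.989830 = 117.078979

117.0790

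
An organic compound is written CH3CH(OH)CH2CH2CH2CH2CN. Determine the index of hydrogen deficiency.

2

Element totals:
  C: 7
  H: 13
  N: 1
  O: 1
Molecular formula: C7H13NO.
DoU = (2C + 2 + N − H − X) / 2 = (2·7 + 2 + 1 − 13 − 0) / 2 = 2.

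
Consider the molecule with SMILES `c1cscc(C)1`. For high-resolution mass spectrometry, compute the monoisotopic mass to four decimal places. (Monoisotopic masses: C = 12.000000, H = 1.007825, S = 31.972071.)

98.0190

Atom tally by fragment:
  thiophene ring core → C:4 H:4 S:1
  (− 1 ring H displaced by substituents)
  + CH3 → C:1 H:3
Element totals:
  C: 5
  H: 6
  S: 1
Molecular formula: C5H6S.
  M = 5(12.0) + 6(1.007825) + 31.972071
    = 60.000000 + 6.046950 + 31.972071 = 98.019021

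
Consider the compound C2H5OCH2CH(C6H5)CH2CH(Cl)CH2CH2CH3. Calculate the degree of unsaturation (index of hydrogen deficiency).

Element totals:
  C: 15
  H: 23
  Cl: 1
  O: 1
Molecular formula: C15H23ClO.
DoU = (2C + 2 + N − H − X) / 2 = (2·15 + 2 + 0 − 23 − 1) / 2 = 4.

4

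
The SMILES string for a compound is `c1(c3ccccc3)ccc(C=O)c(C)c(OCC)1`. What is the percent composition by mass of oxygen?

13.32%

Atom tally by fragment:
  benzene ring core → C:6 H:6
  (− 4 ring H displaced by substituents)
  + C6H5 → C:6 H:5
  + CHO → C:1 H:1 O:1
  + CH3 → C:1 H:3
  + OC2H5 → C:2 H:5 O:1
Element totals:
  C: 16
  H: 16
  O: 2
Molecular formula: C16H16O2.
Molar mass = 240.302 g/mol.
Mass from O: 2 × 15.999 = 31.998 g/mol.
%O = 31.998 / 240.302 × 100 = 13.32%.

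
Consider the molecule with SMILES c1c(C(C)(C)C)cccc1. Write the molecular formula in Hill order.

C10H14

Atom tally by fragment:
  benzene ring core → C:6 H:6
  (− 1 ring H displaced by substituents)
  + C(CH3)3 → C:4 H:9
Element totals:
  C: 10
  H: 14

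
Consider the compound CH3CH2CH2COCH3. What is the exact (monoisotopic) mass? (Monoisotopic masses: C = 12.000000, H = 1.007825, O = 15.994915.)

86.0732

Atom tally by fragment:
  CH3 → C:1 H:3
  CH2 → C:1 H:2
  CH2COCH3 → C:3 H:5 O:1
Element totals:
  C: 5
  H: 10
  O: 1
Molecular formula: C5H10O.
  M = 5(12.0) + 10(1.007825) + 15.994915
    = 60.000000 + 10.078250 + 15.994915 = 86.073165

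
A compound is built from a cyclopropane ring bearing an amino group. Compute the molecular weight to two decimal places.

57.10 g/mol

Atom tally by fragment:
  cyclopropane ring core → C:3 H:6
  (− 1 ring H displaced by substituents)
  + NH2 → N:1 H:2
Element totals:
  C: 3
  H: 7
  N: 1
Molecular formula: C3H7N.
  M = 3(12.011) + 7(1.008) + 14.007
    = 36.033 + 7.056 + 14.007 = 57.096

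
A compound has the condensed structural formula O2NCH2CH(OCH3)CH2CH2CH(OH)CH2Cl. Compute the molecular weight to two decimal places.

211.64 g/mol

Atom tally by fragment:
  O2NCH2 → C:1 H:2 N:1 O:2
  CH(OCH3) → C:2 H:4 O:1
  CH2 → C:1 H:2
  CH2 → C:1 H:2
  CH(OH) → C:1 H:2 O:1
  CH2Cl → C:1 H:2 Cl:1
Element totals:
  C: 7
  H: 14
  Cl: 1
  N: 1
  O: 4
Molecular formula: C7H14ClNO4.
  M = 7(12.011) + 14(1.008) + 35.45 + 14.007 + 4(15.999)
    = 84.077 + 14.112 + 35.450 + 14.007 + 63.996 = 211.642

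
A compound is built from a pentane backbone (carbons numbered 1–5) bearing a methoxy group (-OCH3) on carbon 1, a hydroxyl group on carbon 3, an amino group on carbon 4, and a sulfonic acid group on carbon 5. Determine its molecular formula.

C6H15NO5S

Atom tally by fragment:
  CH3OCH2 → C:2 H:5 O:1
  CH2 → C:1 H:2
  CH(OH) → C:1 H:2 O:1
  CH(NH2) → C:1 H:3 N:1
  CH2SO3H → C:1 H:3 S:1 O:3
Element totals:
  C: 6
  H: 15
  N: 1
  O: 5
  S: 1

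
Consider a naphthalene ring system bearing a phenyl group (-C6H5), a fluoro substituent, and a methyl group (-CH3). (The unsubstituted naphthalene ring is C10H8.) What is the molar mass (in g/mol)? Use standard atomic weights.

236.29 g/mol

Atom tally by fragment:
  naphthalene ring system core → C:10 H:8
  (− 3 ring H displaced by substituents)
  + C6H5 → C:6 H:5
  + F → F:1
  + CH3 → C:1 H:3
Element totals:
  C: 17
  H: 13
  F: 1
Molecular formula: C17H13F.
  M = 17(12.011) + 13(1.008) + 18.998
    = 204.187 + 13.104 + 18.998 = 236.289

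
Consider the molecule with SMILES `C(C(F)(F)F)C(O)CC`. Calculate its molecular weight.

Atom tally by fragment:
  F3CCH2 → C:2 H:2 F:3
  CH(OH) → C:1 H:2 O:1
  CH2 → C:1 H:2
  CH3 → C:1 H:3
Element totals:
  C: 5
  H: 9
  F: 3
  O: 1
Molecular formula: C5H9F3O.
  M = 5(12.011) + 9(1.008) + 3(18.998) + 15.999
    = 60.055 + 9.072 + 56.994 + 15.999 = 142.120

142.12 g/mol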